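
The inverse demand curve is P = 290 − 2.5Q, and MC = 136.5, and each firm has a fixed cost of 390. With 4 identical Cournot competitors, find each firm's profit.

With 4 symmetric Cournot firms, each firm's FOC gives 290 − 12.5q = 136.5, so q = 12.28, Q = 4·12.28 = 49.12, and P = 167.2.
Each firm's profit = (167.2 − 136.5)·12.28 − 390 = −13.004.

π_i = −13.004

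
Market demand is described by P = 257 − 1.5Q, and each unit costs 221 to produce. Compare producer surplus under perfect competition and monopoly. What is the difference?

Producer surplus rises by 216

Under competition P = MC = 221, so Q = (257 − 221)/1.5 = 24.
PS = (221 − 221)·24 = 0.
A monopolist chooses Q where MR = MC. MR = 257 − 3Q; setting this equal to 221 gives Q = 12 and P = 239.
PS = (239 − 221)·12 = 216.
Change in producer surplus: 216 − 0 = 216.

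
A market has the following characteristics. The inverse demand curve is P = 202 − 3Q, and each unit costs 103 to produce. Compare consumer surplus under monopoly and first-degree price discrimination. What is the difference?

CS falls by 408.375

A monopolist chooses Q where MR = MC. MR = 202 − 6Q; setting this equal to 103 gives Q = 16.5 and P = 152.5.
CS = ½·(202 − 152.5)·16.5 = 408.375.
With perfect price discrimination, output is the efficient level Q = 33 (where demand meets MC), but every buyer pays their willingness to pay: CS = 0 and PS = total surplus.
CS = 0.
Change in consumer surplus: 0 − 408.375 = −408.375.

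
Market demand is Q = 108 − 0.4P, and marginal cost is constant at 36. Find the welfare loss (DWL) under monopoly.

DWL = 2737.8

Inverting demand: P = 270 − 2.5Q.
Competitive firms price at marginal cost: P = 36, giving Q = 93.6.
Monopoly sets MR = MC: 270 − 5Q = 36 ⇒ Q = 46.8, P = 270 − 2.5·46.8 = 153.
DWL is the triangle between Q = 46.8 and Q = 93.6: ½·(93.6 − 46.8)·(153 − 36) = 2737.8.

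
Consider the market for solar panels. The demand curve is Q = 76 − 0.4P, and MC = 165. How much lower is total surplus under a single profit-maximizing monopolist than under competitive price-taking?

Inverting demand: P = 190 − 2.5Q.
Competitive firms price at marginal cost: P = 165, giving Q = 10.
CS = ½·(190 − 165)·10 = 125; PS = (165 − 165)·10 = 0; TS = 125.
Monopoly sets MR = MC: 190 − 5Q = 165 ⇒ Q = 5, P = 190 − 2.5·5 = 177.5.
CS = ½·(190 − 177.5)·5 = 31.25; PS = (177.5 − 165)·5 = 62.5; TS = 93.75.
Change in total surplus: 93.75 − 125 = −31.25.

TS falls by 31.25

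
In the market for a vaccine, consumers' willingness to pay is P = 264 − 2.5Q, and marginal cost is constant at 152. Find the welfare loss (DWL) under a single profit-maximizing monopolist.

Perfect competition: P = MC = 152, so 264 − 2.5Q = 152 and Q = 44.8.
Monopoly sets MR = MC: 264 − 5Q = 152 ⇒ Q = 22.4, P = 264 − 2.5·22.4 = 208.
DWL is the triangle between Q = 22.4 and Q = 44.8: ½·(44.8 − 22.4)·(208 − 152) = 627.2.

DWL = 627.2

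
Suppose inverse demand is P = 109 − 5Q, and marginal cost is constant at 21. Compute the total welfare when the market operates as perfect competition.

Competitive firms price at marginal cost: P = 21, giving Q = 17.6.
CS = ½·(109 − 21)·17.6 = 774.4; PS = (21 − 21)·17.6 = 0; TS = 774.4.

TS = 774.4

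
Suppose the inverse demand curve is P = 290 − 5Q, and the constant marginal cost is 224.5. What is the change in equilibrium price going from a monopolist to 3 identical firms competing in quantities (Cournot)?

A monopolist chooses Q where MR = MC. MR = 290 − 10Q; setting this equal to 224.5 gives Q = 6.55 and P = 257.25.
With 3 symmetric Cournot firms, each firm's FOC gives 290 − 20q = 224.5, so q = 3.275, Q = 3·3.275 = 9.825, and P = 240.875.
Change in equilibrium price: 240.875 − 257.25 = −16.375.

Equilibrium price falls by 16.375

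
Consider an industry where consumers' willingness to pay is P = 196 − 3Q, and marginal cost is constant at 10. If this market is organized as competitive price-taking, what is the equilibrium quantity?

Perfect competition: P = MC = 10, so 196 − 3Q = 10 and Q = 62.

Q = 62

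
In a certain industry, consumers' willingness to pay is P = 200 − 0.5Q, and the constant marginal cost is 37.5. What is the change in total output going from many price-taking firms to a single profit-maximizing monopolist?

Perfect competition: P = MC = 37.5, so 200 − 0.5Q = 37.5 and Q = 325.
The monopolist equates marginal revenue to marginal cost: 200 − Q = 37.5, so Q = 162.5. From demand, P = 118.75.
Change in total output: 162.5 − 325 = −162.5.

Total output falls by 162.5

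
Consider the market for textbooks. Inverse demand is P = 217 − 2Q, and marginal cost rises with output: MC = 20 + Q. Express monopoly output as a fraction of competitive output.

Q_m/Q_c = 0.6

The monopolist equates marginal revenue to marginal cost: 217 − 4Q = 20 + Q, so Q = 39.4. From demand, P = 138.2.
Under competition P = MC: 217 − 2Q = 20 + Q ⇒ Q = 197/3, P = 257/3.
Ratio Q_m/Q_c = 39.4/(197/3) = 0.6.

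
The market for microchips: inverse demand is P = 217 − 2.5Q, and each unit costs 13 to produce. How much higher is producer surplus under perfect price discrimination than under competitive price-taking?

Perfect competition: P = MC = 13, so 217 − 2.5Q = 13 and Q = 81.6.
PS = (13 − 13)·81.6 = 0.
Under first-degree price discrimination the firm charges each unit its demand price and produces up to where P = MC, i.e. Q = 81.6. Consumer surplus is zero; producer surplus equals total surplus.
PS = ½·(217 − 13)·81.6 = 8323.2.
Change in producer surplus: 8323.2 − 0 = 8323.2.

PS rises by 8323.2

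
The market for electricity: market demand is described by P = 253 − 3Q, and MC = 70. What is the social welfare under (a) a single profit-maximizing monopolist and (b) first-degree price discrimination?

Monopoly: TS = 4186.125; Perfect PD: TS = 5581.5

Monopoly sets MR = MC: 253 − 6Q = 70 ⇒ Q = 30.5, P = 253 − 3·30.5 = 161.5.
CS = ½·(253 − 161.5)·30.5 = 1395.375; PS = (161.5 − 70)·30.5 = 2790.75; TS = 4186.125.
Under first-degree price discrimination the firm charges each unit its demand price and produces up to where P = MC, i.e. Q = 61. Consumer surplus is zero; producer surplus equals total surplus.
TS = 5581.5 (equal to competitive TS).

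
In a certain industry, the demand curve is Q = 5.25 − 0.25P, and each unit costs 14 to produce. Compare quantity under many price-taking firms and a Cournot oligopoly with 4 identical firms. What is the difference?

Inverting demand: P = 21 − 4Q.
Under competition P = MC = 14, so Q = (21 − 14)/4 = 1.75.
Cournot with 4 identical firms: the symmetric best-response condition is 21 − 20q = 14. Each firm produces q = 0.35, total output Q = 1.4, price P = 15.4.
Change in quantity: 1.4 − 1.75 = −0.35.

Q falls by 0.35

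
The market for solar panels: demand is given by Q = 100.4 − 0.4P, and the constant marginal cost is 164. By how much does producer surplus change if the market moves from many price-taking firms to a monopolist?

Inverting demand: P = 251 − 2.5Q.
Under competition P = MC = 164, so Q = (251 − 164)/2.5 = 34.8.
PS = (164 − 164)·34.8 = 0.
Monopoly sets MR = MC: 251 − 5Q = 164 ⇒ Q = 17.4, P = 251 − 2.5·17.4 = 207.5.
PS = (207.5 − 164)·17.4 = 756.9.
Change in producer surplus: 756.9 − 0 = 756.9.

PS rises by 756.9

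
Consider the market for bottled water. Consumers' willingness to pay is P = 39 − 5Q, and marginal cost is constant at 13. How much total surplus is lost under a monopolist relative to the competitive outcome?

Perfect competition: P = MC = 13, so 39 − 5Q = 13 and Q = 5.2.
The monopolist equates marginal revenue to marginal cost: 39 − 10Q = 13, so Q = 2.6. From demand, P = 26.
DWL is the triangle between Q = 2.6 and Q = 5.2: ½·(5.2 − 2.6)·(26 − 13) = 16.9.

DWL = 16.9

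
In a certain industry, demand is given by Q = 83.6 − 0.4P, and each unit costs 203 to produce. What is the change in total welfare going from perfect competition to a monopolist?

Inverting demand: P = 209 − 2.5Q.
Perfect competition: P = MC = 203, so 209 − 2.5Q = 203 and Q = 2.4.
CS = ½·(209 − 203)·2.4 = 7.2; PS = (203 − 203)·2.4 = 0; TS = 7.2.
Monopoly sets MR = MC: 209 − 5Q = 203 ⇒ Q = 1.2, P = 209 − 2.5·1.2 = 206.
CS = ½·(209 − 206)·1.2 = 1.8; PS = (206 − 203)·1.2 = 3.6; TS = 5.4.
Change in total welfare: 5.4 − 7.2 = −1.8.

Total welfare falls by 1.8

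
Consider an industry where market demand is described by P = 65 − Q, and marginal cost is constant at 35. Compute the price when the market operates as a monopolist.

P = 50

The monopolist equates marginal revenue to marginal cost: 65 − 2Q = 35, so Q = 15. From demand, P = 50.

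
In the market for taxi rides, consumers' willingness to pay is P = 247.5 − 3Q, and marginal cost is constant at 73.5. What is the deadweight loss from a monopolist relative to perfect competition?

DWL = 1261.5

Competitive firms price at marginal cost: P = 73.5, giving Q = 58.
A monopolist chooses Q where MR = MC. MR = 247.5 − 6Q; setting this equal to 73.5 gives Q = 29 and P = 160.5.
DWL is the triangle between Q = 29 and Q = 58: ½·(58 − 29)·(160.5 − 73.5) = 1261.5.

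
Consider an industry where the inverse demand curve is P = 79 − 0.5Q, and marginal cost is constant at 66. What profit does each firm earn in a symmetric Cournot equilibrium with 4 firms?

π_i = 13.52

Cournot with 4 identical firms: the symmetric best-response condition is 79 − 2.5q = 66. Each firm produces q = 5.2, total output Q = 20.8, price P = 68.6.
Each firm's profit = (68.6 − 66)·5.2 = 13.52.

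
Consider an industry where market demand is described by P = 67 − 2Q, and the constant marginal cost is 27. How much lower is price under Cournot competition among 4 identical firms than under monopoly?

A monopolist chooses Q where MR = MC. MR = 67 − 4Q; setting this equal to 27 gives Q = 10 and P = 47.
Cournot with 4 identical firms: the symmetric best-response condition is 67 − 10q = 27. Each firm produces q = 4, total output Q = 16, price P = 35.
Change in price: 35 − 47 = −12.

P falls by 12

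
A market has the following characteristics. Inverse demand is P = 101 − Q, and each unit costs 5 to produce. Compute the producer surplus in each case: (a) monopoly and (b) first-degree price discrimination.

Monopoly: PS = 2304; Perfect PD: PS = 4608

A monopolist chooses Q where MR = MC. MR = 101 − 2Q; setting this equal to 5 gives Q = 48 and P = 53.
PS = (53 − 5)·48 = 2304.
A perfectly discriminating monopolist sells every unit with P(Q) ≥ MC(Q), so output equals the competitive quantity Q = 96. Each buyer pays their reservation price, so CS = 0 and the firm captures all surplus.
PS = ½·(101 − 5)·96 = 4608.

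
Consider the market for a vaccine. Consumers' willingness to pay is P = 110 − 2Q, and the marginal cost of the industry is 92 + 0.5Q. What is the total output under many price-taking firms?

Under competition P = MC: 110 − 2Q = 92 + 0.5Q ⇒ Q = 7.2, P = 95.6.

Q = 7.2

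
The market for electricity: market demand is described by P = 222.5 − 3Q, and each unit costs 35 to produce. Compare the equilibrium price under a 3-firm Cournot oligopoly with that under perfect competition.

With 3 symmetric Cournot firms, each firm's FOC gives 222.5 − 12q = 35, so q = 15.625, Q = 3·15.625 = 46.875, and P = 81.875.
Under competition P = MC = 35, so Q = (222.5 − 35)/3 = 62.5.

Cournot: P = 81.875; Competition: P = 35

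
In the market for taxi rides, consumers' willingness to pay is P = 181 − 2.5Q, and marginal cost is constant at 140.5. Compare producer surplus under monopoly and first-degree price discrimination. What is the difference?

PS rises by 164.025

A monopolist chooses Q where MR = MC. MR = 181 − 5Q; setting this equal to 140.5 gives Q = 8.1 and P = 160.75.
PS = (160.75 − 140.5)·8.1 = 164.025.
With perfect price discrimination, output is the efficient level Q = 16.2 (where demand meets MC), but every buyer pays their willingness to pay: CS = 0 and PS = total surplus.
PS = ½·(181 − 140.5)·16.2 = 328.05.
Change in producer surplus: 328.05 − 164.025 = 164.025.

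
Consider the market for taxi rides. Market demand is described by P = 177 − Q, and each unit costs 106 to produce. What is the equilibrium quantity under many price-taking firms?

Competitive firms price at marginal cost: P = 106, giving Q = 71.

Q = 71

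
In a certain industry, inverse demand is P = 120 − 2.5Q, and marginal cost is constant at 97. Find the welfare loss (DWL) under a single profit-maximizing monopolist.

DWL = 26.45

Competitive firms price at marginal cost: P = 97, giving Q = 9.2.
Monopoly sets MR = MC: 120 − 5Q = 97 ⇒ Q = 4.6, P = 120 − 2.5·4.6 = 108.5.
DWL is the triangle between Q = 4.6 and Q = 9.2: ½·(9.2 − 4.6)·(108.5 − 97) = 26.45.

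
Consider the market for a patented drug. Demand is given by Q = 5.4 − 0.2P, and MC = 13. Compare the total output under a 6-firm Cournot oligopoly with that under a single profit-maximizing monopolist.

Inverting demand: P = 27 − 5Q.
In a 6-firm Cournot equilibrium, symmetry and the first-order condition give q = (27 − 13)/(35) = 0.4. So Q = 2.4 and P = 15.
The monopolist equates marginal revenue to marginal cost: 27 − 10Q = 13, so Q = 1.4. From demand, P = 20.

Cournot: Q = 2.4; Monopoly: Q = 1.4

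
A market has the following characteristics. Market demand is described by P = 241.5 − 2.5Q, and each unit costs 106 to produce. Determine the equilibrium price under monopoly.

Monopoly sets MR = MC: 241.5 − 5Q = 106 ⇒ Q = 27.1, P = 241.5 − 2.5·27.1 = 173.75.

P = 173.75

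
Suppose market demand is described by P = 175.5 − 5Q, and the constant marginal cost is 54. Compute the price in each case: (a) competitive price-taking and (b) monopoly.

Competition: P = 54; Monopoly: P = 114.75

Under competition P = MC = 54, so Q = (175.5 − 54)/5 = 24.3.
A monopolist chooses Q where MR = MC. MR = 175.5 − 10Q; setting this equal to 54 gives Q = 12.15 and P = 114.75.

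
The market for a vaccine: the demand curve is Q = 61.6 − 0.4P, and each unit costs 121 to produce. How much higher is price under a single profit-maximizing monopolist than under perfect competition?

Inverting demand: P = 154 − 2.5Q.
Competitive firms price at marginal cost: P = 121, giving Q = 13.2.
The monopolist equates marginal revenue to marginal cost: 154 − 5Q = 121, so Q = 6.6. From demand, P = 137.5.
Change in price: 137.5 − 121 = 16.5.

P rises by 16.5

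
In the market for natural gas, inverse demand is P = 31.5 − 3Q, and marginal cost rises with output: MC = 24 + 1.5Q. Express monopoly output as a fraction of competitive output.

Q_m/Q_c = 0.6

The monopolist equates marginal revenue to marginal cost: 31.5 − 6Q = 24 + 1.5Q, so Q = 1. From demand, P = 28.5.
Under competition P = MC: 31.5 − 3Q = 24 + 1.5Q ⇒ Q = 5/3, P = 26.5.
Ratio Q_m/Q_c = 1/(5/3) = 0.6.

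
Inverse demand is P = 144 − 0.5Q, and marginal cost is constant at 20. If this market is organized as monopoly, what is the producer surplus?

The monopolist equates marginal revenue to marginal cost: 144 − Q = 20, so Q = 124. From demand, P = 82.
PS = (82 − 20)·124 = 7688.

PS = 7688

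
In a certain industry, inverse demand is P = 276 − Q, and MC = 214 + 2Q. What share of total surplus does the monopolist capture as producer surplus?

PS/TS = 0.8

The monopolist equates marginal revenue to marginal cost: 276 − 2Q = 214 + 2Q, so Q = 15.5. From demand, P = 260.5.
CS = ½·(276 − 260.5)·15.5 = 120.125.
PS = P·Q − VC(Q) = 260.5·15.5 − (214·15.5 + ½·2·15.5²) = 480.5.
Share captured = PS/TS = 480.5/600.625 = 0.8.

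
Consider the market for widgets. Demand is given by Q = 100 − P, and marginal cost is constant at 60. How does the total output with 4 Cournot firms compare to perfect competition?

Cournot: Q = 32; Competition: Q = 40

Inverting demand: P = 100 − Q.
Cournot with 4 identical firms: the symmetric best-response condition is 100 − 5q = 60. Each firm produces q = 8, total output Q = 32, price P = 68.
Under competition P = MC = 60, so Q = (100 − 60)/1 = 40.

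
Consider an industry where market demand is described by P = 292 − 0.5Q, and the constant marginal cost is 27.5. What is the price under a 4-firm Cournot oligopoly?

P = 80.4

With 4 symmetric Cournot firms, each firm's FOC gives 292 − 2.5q = 27.5, so q = 105.8, Q = 4·105.8 = 423.2, and P = 80.4.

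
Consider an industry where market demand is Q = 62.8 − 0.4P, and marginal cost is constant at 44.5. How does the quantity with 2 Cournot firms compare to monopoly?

Inverting demand: P = 157 − 2.5Q.
With 2 symmetric Cournot firms, each firm's FOC gives 157 − 7.5q = 44.5, so q = 15, Q = 2·15 = 30, and P = 82.
A monopolist chooses Q where MR = MC. MR = 157 − 5Q; setting this equal to 44.5 gives Q = 22.5 and P = 100.75.

Cournot: Q = 30; Monopoly: Q = 22.5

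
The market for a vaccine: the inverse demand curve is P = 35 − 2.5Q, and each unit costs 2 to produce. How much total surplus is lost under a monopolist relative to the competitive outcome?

DWL = 54.45

Perfect competition: P = MC = 2, so 35 − 2.5Q = 2 and Q = 13.2.
A monopolist chooses Q where MR = MC. MR = 35 − 5Q; setting this equal to 2 gives Q = 6.6 and P = 18.5.
DWL is the triangle between Q = 6.6 and Q = 13.2: ½·(13.2 − 6.6)·(18.5 − 2) = 54.45.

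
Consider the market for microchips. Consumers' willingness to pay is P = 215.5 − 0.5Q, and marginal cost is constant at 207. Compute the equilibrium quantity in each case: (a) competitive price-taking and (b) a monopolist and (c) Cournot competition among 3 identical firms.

Competition: Q = 17; Monopoly: Q = 8.5; Cournot: Q = 12.75

Perfect competition: P = MC = 207, so 215.5 − 0.5Q = 207 and Q = 17.
A monopolist chooses Q where MR = MC. MR = 215.5 − Q; setting this equal to 207 gives Q = 8.5 and P = 211.25.
Cournot with 3 identical firms: the symmetric best-response condition is 215.5 − 2q = 207. Each firm produces q = 4.25, total output Q = 12.75, price P = 209.125.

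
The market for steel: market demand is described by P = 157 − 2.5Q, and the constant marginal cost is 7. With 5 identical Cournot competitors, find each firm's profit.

With 5 symmetric Cournot firms, each firm's FOC gives 157 − 15q = 7, so q = 10, Q = 5·10 = 50, and P = 32.
Each firm's profit = (32 − 7)·10 = 250.

π_i = 250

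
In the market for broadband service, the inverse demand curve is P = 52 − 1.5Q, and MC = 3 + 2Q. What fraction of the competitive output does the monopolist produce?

Q_m/Q_c = 0.7

Monopoly sets MR = MC: 52 − 3Q = 3 + 2Q ⇒ Q = 9.8, P = 52 − 1.5·9.8 = 37.3.
Under competition P = MC: 52 − 1.5Q = 3 + 2Q ⇒ Q = 14, P = 31.
Ratio Q_m/Q_c = 9.8/14 = 0.7.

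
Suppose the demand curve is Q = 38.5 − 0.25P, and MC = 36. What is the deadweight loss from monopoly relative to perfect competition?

DWL = 435.125

Inverting demand: P = 154 − 4Q.
Competitive firms price at marginal cost: P = 36, giving Q = 29.5.
A monopolist chooses Q where MR = MC. MR = 154 − 8Q; setting this equal to 36 gives Q = 14.75 and P = 95.
DWL is the triangle between Q = 14.75 and Q = 29.5: ½·(29.5 − 14.75)·(95 − 36) = 435.125.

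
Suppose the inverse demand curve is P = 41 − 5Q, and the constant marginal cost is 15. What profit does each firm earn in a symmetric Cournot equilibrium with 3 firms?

In a 3-firm Cournot equilibrium, symmetry and the first-order condition give q = (41 − 15)/(20) = 1.3. So Q = 3.9 and P = 21.5.
Each firm's profit = (21.5 − 15)·1.3 = 8.45.

π_i = 8.45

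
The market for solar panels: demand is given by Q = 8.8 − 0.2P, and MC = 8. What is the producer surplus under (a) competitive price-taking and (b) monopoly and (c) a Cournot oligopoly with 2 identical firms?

Competition: PS = 0; Monopoly: PS = 64.8; Cournot: PS = 57.6

Inverting demand: P = 44 − 5Q.
Perfect competition: P = MC = 8, so 44 − 5Q = 8 and Q = 7.2.
PS = (8 − 8)·7.2 = 0.
A monopolist chooses Q where MR = MC. MR = 44 − 10Q; setting this equal to 8 gives Q = 3.6 and P = 26.
PS = (26 − 8)·3.6 = 64.8.
Cournot with 2 identical firms: the symmetric best-response condition is 44 − 15q = 8. Each firm produces q = 2.4, total output Q = 4.8, price P = 20.
PS = (20 − 8)·4.8 = 57.6.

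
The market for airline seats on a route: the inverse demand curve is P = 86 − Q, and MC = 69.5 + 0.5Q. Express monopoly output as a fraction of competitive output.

Q_m/Q_c = 0.6

The monopolist equates marginal revenue to marginal cost: 86 − 2Q = 69.5 + 0.5Q, so Q = 6.6. From demand, P = 79.4.
Under competition P = MC: 86 − Q = 69.5 + 0.5Q ⇒ Q = 11, P = 75.
Ratio Q_m/Q_c = 6.6/11 = 0.6.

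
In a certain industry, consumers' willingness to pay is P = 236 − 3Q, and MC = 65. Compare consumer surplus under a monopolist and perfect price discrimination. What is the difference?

CS falls by 1218.375

Monopoly sets MR = MC: 236 − 6Q = 65 ⇒ Q = 28.5, P = 236 − 3·28.5 = 150.5.
CS = ½·(236 − 150.5)·28.5 = 1218.375.
A perfectly discriminating monopolist sells every unit with P(Q) ≥ MC(Q), so output equals the competitive quantity Q = 57. Each buyer pays their reservation price, so CS = 0 and the firm captures all surplus.
CS = 0.
Change in consumer surplus: 0 − 1218.375 = −1218.375.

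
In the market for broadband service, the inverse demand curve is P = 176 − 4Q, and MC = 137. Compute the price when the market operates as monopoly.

The monopolist equates marginal revenue to marginal cost: 176 − 8Q = 137, so Q = 4.875. From demand, P = 156.5.

P = 156.5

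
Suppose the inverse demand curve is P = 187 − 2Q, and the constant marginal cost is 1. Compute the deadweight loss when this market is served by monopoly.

DWL = 2162.25

Under competition P = MC = 1, so Q = (187 − 1)/2 = 93.
A monopolist chooses Q where MR = MC. MR = 187 − 4Q; setting this equal to 1 gives Q = 46.5 and P = 94.
DWL is the triangle between Q = 46.5 and Q = 93: ½·(93 − 46.5)·(94 − 1) = 2162.25.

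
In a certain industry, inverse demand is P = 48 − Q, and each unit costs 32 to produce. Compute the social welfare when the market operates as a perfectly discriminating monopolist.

TS = 128

A perfectly discriminating monopolist sells every unit with P(Q) ≥ MC(Q), so output equals the competitive quantity Q = 16. Each buyer pays their reservation price, so CS = 0 and the firm captures all surplus.
TS = 128 (equal to competitive TS).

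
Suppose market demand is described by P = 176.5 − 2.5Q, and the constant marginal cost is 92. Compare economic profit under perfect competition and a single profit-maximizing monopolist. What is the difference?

π rises by 714.025

Under competition P = MC = 92, so Q = (176.5 − 92)/2.5 = 33.8.
Profit = (92 − 92)·33.8 = 0.
A monopolist chooses Q where MR = MC. MR = 176.5 − 5Q; setting this equal to 92 gives Q = 16.9 and P = 134.25.
Profit = (134.25 − 92)·16.9 = 714.025.
Change in economic profit: 714.025 − 0 = 714.025.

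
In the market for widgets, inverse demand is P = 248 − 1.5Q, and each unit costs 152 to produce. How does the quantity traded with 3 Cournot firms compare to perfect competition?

In a 3-firm Cournot equilibrium, symmetry and the first-order condition give q = (248 − 152)/(6) = 16. So Q = 48 and P = 176.
Under competition P = MC = 152, so Q = (248 − 152)/1.5 = 64.

Cournot: Q = 48; Competition: Q = 64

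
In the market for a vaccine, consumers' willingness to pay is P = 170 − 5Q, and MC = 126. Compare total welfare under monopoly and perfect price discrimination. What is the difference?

The monopolist equates marginal revenue to marginal cost: 170 − 10Q = 126, so Q = 4.4. From demand, P = 148.
CS = ½·(170 − 148)·4.4 = 48.4; PS = (148 − 126)·4.4 = 96.8; TS = 145.2.
A perfectly discriminating monopolist sells every unit with P(Q) ≥ MC(Q), so output equals the competitive quantity Q = 8.8. Each buyer pays their reservation price, so CS = 0 and the firm captures all surplus.
TS = 193.6 (equal to competitive TS).
Change in total welfare: 193.6 − 145.2 = 48.4.

Total welfare rises by 48.4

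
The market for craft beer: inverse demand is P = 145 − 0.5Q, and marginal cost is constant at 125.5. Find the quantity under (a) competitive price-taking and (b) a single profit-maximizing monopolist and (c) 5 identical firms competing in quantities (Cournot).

Competition: Q = 39; Monopoly: Q = 19.5; Cournot: Q = 32.5

Competitive firms price at marginal cost: P = 125.5, giving Q = 39.
The monopolist equates marginal revenue to marginal cost: 145 − Q = 125.5, so Q = 19.5. From demand, P = 135.25.
In a 5-firm Cournot equilibrium, symmetry and the first-order condition give q = (145 − 125.5)/(3) = 6.5. So Q = 32.5 and P = 128.75.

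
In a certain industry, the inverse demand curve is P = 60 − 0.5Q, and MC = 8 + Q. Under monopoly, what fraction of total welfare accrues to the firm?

Monopoly sets MR = MC: 60 − Q = 8 + Q ⇒ Q = 26, P = 60 − 0.5·26 = 47.
CS = ½·(60 − 47)·26 = 169.
PS = P·Q − VC(Q) = 47·26 − (8·26 + ½·1·26²) = 676.
Share captured = PS/TS = 676/845 = 0.8.

PS/TS = 0.8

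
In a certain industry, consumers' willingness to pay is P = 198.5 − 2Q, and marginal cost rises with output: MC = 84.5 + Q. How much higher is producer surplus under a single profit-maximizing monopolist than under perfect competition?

Under competition P = MC: 198.5 − 2Q = 84.5 + Q ⇒ Q = 38, P = 122.5.
PS = P·Q − VC(Q) = 122.5·38 − (84.5·38 + ½·1·38²) = 722.
Monopoly sets MR = MC: 198.5 − 4Q = 84.5 + Q ⇒ Q = 22.8, P = 198.5 − 2·22.8 = 152.9.
PS = P·Q − VC(Q) = 152.9·22.8 − (84.5·22.8 + ½·1·22.8²) = 1299.6.
Change in producer surplus: 1299.6 − 722 = 577.6.

Producer surplus rises by 577.6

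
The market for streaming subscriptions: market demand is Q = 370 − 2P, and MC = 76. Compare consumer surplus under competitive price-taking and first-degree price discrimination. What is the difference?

Consumer surplus falls by 11881

Inverting demand: P = 185 − 0.5Q.
Perfect competition: P = MC = 76, so 185 − 0.5Q = 76 and Q = 218.
CS = ½·(185 − 76)·218 = 11881.
A perfectly discriminating monopolist sells every unit with P(Q) ≥ MC(Q), so output equals the competitive quantity Q = 218. Each buyer pays their reservation price, so CS = 0 and the firm captures all surplus.
CS = 0.
Change in consumer surplus: 0 − 11881 = −11881.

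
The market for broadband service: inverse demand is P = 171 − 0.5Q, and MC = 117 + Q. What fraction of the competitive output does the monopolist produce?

A monopolist chooses Q where MR = MC. MR = 171 − Q; setting this equal to 117 + Q gives Q = 27 and P = 157.5.
Competitive equilibrium sets price equal to marginal cost: 171 − 0.5Q = 117 + Q, so Q = 36 and P = 153.
Ratio Q_m/Q_c = 27/36 = 0.75.

Q_m/Q_c = 0.75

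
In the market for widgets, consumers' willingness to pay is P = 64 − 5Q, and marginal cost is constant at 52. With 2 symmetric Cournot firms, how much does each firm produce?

In a 2-firm Cournot equilibrium, symmetry and the first-order condition give q = (64 − 52)/(15) = 0.8. So Q = 1.6 and P = 56.

q_i = 0.8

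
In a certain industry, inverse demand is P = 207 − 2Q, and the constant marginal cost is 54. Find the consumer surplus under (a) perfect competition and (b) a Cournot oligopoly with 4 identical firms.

Perfect competition: P = MC = 54, so 207 − 2Q = 54 and Q = 76.5.
CS = ½·(207 − 54)·76.5 = 5852.25.
With 4 symmetric Cournot firms, each firm's FOC gives 207 − 10q = 54, so q = 15.3, Q = 4·15.3 = 61.2, and P = 84.6.
CS = ½·(207 − 84.6)·61.2 = 3745.44.

Competition: CS = 5852.25; Cournot: CS = 3745.44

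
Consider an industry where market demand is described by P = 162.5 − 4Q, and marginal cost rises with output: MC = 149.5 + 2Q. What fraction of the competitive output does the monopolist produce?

Q_m/Q_c = 0.6

Monopoly sets MR = MC: 162.5 − 8Q = 149.5 + 2Q ⇒ Q = 1.3, P = 162.5 − 4·1.3 = 157.3.
Under competition P = MC: 162.5 − 4Q = 149.5 + 2Q ⇒ Q = 13/6, P = 923/6.
Ratio Q_m/Q_c = 1.3/(13/6) = 0.6.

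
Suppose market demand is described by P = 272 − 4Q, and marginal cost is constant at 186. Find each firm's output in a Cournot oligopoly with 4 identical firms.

q_i = 4.3

With 4 symmetric Cournot firms, each firm's FOC gives 272 − 20q = 186, so q = 4.3, Q = 4·4.3 = 17.2, and P = 203.2.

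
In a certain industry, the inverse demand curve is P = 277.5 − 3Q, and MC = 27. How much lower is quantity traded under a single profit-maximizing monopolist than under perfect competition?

Under competition P = MC = 27, so Q = (277.5 − 27)/3 = 83.5.
The monopolist equates marginal revenue to marginal cost: 277.5 − 6Q = 27, so Q = 41.75. From demand, P = 152.25.
Change in quantity traded: 41.75 − 83.5 = −41.75.

Q falls by 41.75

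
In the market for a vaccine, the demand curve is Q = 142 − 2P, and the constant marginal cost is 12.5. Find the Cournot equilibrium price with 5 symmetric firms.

P = 22.25

Inverting demand: P = 71 − 0.5Q.
Cournot with 5 identical firms: the symmetric best-response condition is 71 − 3q = 12.5. Each firm produces q = 19.5, total output Q = 97.5, price P = 22.25.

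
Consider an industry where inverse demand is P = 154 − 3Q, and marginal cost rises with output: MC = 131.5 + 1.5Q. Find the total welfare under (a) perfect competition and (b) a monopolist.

Competition: TS = 56.25; Monopoly: TS = 47.25

Competitive equilibrium sets price equal to marginal cost: 154 − 3Q = 131.5 + 1.5Q, so Q = 5 and P = 139.
CS = ½·(154 − 139)·5 = 37.5; PS = (139·5 − 131.5·5 − ½·1.5·5²) = 18.75; TS = 56.25.
The monopolist equates marginal revenue to marginal cost: 154 − 6Q = 131.5 + 1.5Q, so Q = 3. From demand, P = 145.
CS = ½·(154 − 145)·3 = 13.5; PS = (145·3 − 131.5·3 − ½·1.5·3²) = 33.75; TS = 47.25.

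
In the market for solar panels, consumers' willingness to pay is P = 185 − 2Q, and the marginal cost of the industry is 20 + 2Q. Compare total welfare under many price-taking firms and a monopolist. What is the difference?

TS falls by 378.125

Under competition P = MC: 185 − 2Q = 20 + 2Q ⇒ Q = 41.25, P = 102.5.
CS = ½·(185 − 102.5)·41.25 = 27225/16; PS = (102.5·41.25 − 20·41.25 − ½·2·41.25²) = 27225/16; TS = 3403.125.
The monopolist equates marginal revenue to marginal cost: 185 − 4Q = 20 + 2Q, so Q = 27.5. From demand, P = 130.
CS = ½·(185 − 130)·27.5 = 756.25; PS = (130·27.5 − 20·27.5 − ½·2·27.5²) = 2268.75; TS = 3025.
Change in total welfare: 3025 − 3403.125 = −378.125.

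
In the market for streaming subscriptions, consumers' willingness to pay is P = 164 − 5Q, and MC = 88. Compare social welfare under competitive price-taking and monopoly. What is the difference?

Social welfare falls by 144.4

Under competition P = MC = 88, so Q = (164 − 88)/5 = 15.2.
CS = ½·(164 − 88)·15.2 = 577.6; PS = (88 − 88)·15.2 = 0; TS = 577.6.
The monopolist equates marginal revenue to marginal cost: 164 − 10Q = 88, so Q = 7.6. From demand, P = 126.
CS = ½·(164 − 126)·7.6 = 144.4; PS = (126 − 88)·7.6 = 288.8; TS = 433.2.
Change in social welfare: 433.2 − 577.6 = −144.4.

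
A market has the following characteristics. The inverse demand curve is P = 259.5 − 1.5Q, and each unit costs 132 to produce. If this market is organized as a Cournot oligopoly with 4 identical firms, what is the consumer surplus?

CS = 3468

Cournot with 4 identical firms: the symmetric best-response condition is 259.5 − 7.5q = 132. Each firm produces q = 17, total output Q = 68, price P = 157.5.
CS = ½·(259.5 − 157.5)·68 = 3468.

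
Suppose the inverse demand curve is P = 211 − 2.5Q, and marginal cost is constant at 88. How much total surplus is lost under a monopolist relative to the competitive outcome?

Perfect competition: P = MC = 88, so 211 − 2.5Q = 88 and Q = 49.2.
The monopolist equates marginal revenue to marginal cost: 211 − 5Q = 88, so Q = 24.6. From demand, P = 149.5.
DWL is the triangle between Q = 24.6 and Q = 49.2: ½·(49.2 − 24.6)·(149.5 − 88) = 756.45.

DWL = 756.45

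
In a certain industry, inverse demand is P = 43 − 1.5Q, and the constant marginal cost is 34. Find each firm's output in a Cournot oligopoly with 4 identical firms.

q_i = 1.2

Cournot with 4 identical firms: the symmetric best-response condition is 43 − 7.5q = 34. Each firm produces q = 1.2, total output Q = 4.8, price P = 35.8.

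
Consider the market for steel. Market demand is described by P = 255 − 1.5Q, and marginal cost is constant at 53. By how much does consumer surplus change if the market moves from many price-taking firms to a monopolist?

Consumer surplus falls by 10201

Under competition P = MC = 53, so Q = (255 − 53)/1.5 = 404/3.
CS = ½·(255 − 53)·404/3 = 40804/3.
The monopolist equates marginal revenue to marginal cost: 255 − 3Q = 53, so Q = 202/3. From demand, P = 154.
CS = ½·(255 − 154)·202/3 = 10201/3.
Change in consumer surplus: 10201/3 − 40804/3 = −10201.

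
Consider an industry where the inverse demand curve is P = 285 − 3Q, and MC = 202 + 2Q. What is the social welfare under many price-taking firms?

TS = 688.9

Competitive equilibrium sets price equal to marginal cost: 285 − 3Q = 202 + 2Q, so Q = 16.6 and P = 235.2.
CS = ½·(285 − 235.2)·16.6 = 413.34; PS = (235.2·16.6 − 202·16.6 − ½·2·16.6²) = 275.56; TS = 688.9.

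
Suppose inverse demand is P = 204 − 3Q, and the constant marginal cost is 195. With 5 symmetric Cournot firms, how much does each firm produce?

With 5 symmetric Cournot firms, each firm's FOC gives 204 − 18q = 195, so q = 0.5, Q = 5·0.5 = 2.5, and P = 196.5.

q_i = 0.5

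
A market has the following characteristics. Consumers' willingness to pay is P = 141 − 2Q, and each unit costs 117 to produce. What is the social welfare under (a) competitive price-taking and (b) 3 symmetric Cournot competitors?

Competition: TS = 144; Cournot: TS = 135

Perfect competition: P = MC = 117, so 141 − 2Q = 117 and Q = 12.
CS = ½·(141 − 117)·12 = 144; PS = (117 − 117)·12 = 0; TS = 144.
With 3 symmetric Cournot firms, each firm's FOC gives 141 − 8q = 117, so q = 3, Q = 3·3 = 9, and P = 123.
CS = ½·(141 − 123)·9 = 81; PS = (123 − 117)·9 = 54; TS = 135.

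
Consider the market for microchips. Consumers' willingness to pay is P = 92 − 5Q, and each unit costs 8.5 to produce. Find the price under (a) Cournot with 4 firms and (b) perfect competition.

In a 4-firm Cournot equilibrium, symmetry and the first-order condition give q = (92 − 8.5)/(25) = 3.34. So Q = 13.36 and P = 25.2.
Perfect competition: P = MC = 8.5, so 92 − 5Q = 8.5 and Q = 16.7.

Cournot: P = 25.2; Competition: P = 8.5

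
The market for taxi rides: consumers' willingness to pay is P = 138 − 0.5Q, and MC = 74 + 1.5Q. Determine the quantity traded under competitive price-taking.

Q = 32

Competitive equilibrium sets price equal to marginal cost: 138 − 0.5Q = 74 + 1.5Q, so Q = 32 and P = 122.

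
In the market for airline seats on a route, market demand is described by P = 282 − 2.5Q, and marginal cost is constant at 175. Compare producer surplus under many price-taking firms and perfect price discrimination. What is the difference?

Perfect competition: P = MC = 175, so 282 − 2.5Q = 175 and Q = 42.8.
PS = (175 − 175)·42.8 = 0.
A perfectly discriminating monopolist sells every unit with P(Q) ≥ MC(Q), so output equals the competitive quantity Q = 42.8. Each buyer pays their reservation price, so CS = 0 and the firm captures all surplus.
PS = ½·(282 − 175)·42.8 = 2289.8.
Change in producer surplus: 2289.8 − 0 = 2289.8.

PS rises by 2289.8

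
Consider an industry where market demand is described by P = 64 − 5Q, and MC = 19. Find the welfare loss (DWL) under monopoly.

Competitive firms price at marginal cost: P = 19, giving Q = 9.
The monopolist equates marginal revenue to marginal cost: 64 − 10Q = 19, so Q = 4.5. From demand, P = 41.5.
DWL is the triangle between Q = 4.5 and Q = 9: ½·(9 − 4.5)·(41.5 − 19) = 50.625.

DWL = 50.625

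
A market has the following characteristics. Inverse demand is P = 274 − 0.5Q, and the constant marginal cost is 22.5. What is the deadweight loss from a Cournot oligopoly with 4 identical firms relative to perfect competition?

DWL = 2530.09

Under competition P = MC = 22.5, so Q = (274 − 22.5)/0.5 = 503.
In a 4-firm Cournot equilibrium, symmetry and the first-order condition give q = (274 − 22.5)/(2.5) = 100.6. So Q = 402.4 and P = 72.8.
DWL is the triangle between Q = 402.4 and Q = 503: ½·(503 − 402.4)·(72.8 − 22.5) = 2530.09.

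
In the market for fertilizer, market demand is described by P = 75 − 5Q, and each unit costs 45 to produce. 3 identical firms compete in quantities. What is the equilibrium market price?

P = 52.5

In a 3-firm Cournot equilibrium, symmetry and the first-order condition give q = (75 − 45)/(20) = 1.5. So Q = 4.5 and P = 52.5.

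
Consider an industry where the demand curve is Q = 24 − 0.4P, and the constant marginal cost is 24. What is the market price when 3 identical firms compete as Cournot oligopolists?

P = 33

Inverting demand: P = 60 − 2.5Q.
In a 3-firm Cournot equilibrium, symmetry and the first-order condition give q = (60 − 24)/(10) = 3.6. So Q = 10.8 and P = 33.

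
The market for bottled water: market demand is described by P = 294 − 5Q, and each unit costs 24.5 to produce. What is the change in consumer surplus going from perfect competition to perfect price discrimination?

Under competition P = MC = 24.5, so Q = (294 − 24.5)/5 = 53.9.
CS = ½·(294 − 24.5)·53.9 = 7263.025.
A perfectly discriminating monopolist sells every unit with P(Q) ≥ MC(Q), so output equals the competitive quantity Q = 53.9. Each buyer pays their reservation price, so CS = 0 and the firm captures all surplus.
CS = 0.
Change in consumer surplus: 0 − 7263.025 = −7263.025.

Consumer surplus falls by 7263.025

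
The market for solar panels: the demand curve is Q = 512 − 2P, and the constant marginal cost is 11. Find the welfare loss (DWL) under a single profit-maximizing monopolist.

Inverting demand: P = 256 − 0.5Q.
Competitive firms price at marginal cost: P = 11, giving Q = 490.
Monopoly sets MR = MC: 256 − Q = 11 ⇒ Q = 245, P = 256 − 0.5·245 = 133.5.
DWL is the triangle between Q = 245 and Q = 490: ½·(490 − 245)·(133.5 − 11) = 15006.25.

DWL = 15006.25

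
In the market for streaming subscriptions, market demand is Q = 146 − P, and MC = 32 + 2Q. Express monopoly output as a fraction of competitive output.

Q_m/Q_c = 0.75

Inverting demand: P = 146 − Q.
The monopolist equates marginal revenue to marginal cost: 146 − 2Q = 32 + 2Q, so Q = 28.5. From demand, P = 117.5.
Under competition P = MC: 146 − Q = 32 + 2Q ⇒ Q = 38, P = 108.
Ratio Q_m/Q_c = 28.5/38 = 0.75.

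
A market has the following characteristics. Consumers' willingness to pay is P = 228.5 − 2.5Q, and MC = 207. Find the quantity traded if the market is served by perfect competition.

Q = 8.6

Competitive firms price at marginal cost: P = 207, giving Q = 8.6.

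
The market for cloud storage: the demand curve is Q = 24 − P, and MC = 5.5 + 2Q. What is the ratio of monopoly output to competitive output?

Inverting demand: P = 24 − Q.
The monopolist equates marginal revenue to marginal cost: 24 − 2Q = 5.5 + 2Q, so Q = 4.625. From demand, P = 19.375.
Under competition P = MC: 24 − Q = 5.5 + 2Q ⇒ Q = 37/6, P = 107/6.
Ratio Q_m/Q_c = 4.625/(37/6) = 0.75.

Q_m/Q_c = 0.75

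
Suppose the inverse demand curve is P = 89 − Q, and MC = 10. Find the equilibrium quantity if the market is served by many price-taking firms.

Q = 79

Competitive firms price at marginal cost: P = 10, giving Q = 79.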